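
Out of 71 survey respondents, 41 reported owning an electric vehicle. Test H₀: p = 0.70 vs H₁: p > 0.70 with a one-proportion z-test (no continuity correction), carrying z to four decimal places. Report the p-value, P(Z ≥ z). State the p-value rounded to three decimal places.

p-value = 0.988

p̂ = 41/71 = 0.57746.
Null standard error: √(0.70·0.30/71) = √0.002957746 = 0.054385.
Test statistic (full precision, shown to 4 dp): z = (41/71 − 0.70)/SE₀ ≈ -2.2531.
p-value = P(Z ≥ z) with z = -2.2531 → 0.988.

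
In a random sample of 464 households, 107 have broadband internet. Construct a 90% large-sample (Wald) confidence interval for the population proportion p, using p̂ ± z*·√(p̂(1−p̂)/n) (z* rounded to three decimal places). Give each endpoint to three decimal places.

(0.198, 0.263)

With x = 107 successes in n = 464, p̂ = 0.23060.
Standard error of p̂: √(0.177425/464) = √0.000382383 = 0.019555.
z* = 1.645 at the 90% level.
Margin of error: 1.645 × 0.019555 = 0.03217.
Interval: 0.23060 ± 0.03217 → (0.198, 0.263).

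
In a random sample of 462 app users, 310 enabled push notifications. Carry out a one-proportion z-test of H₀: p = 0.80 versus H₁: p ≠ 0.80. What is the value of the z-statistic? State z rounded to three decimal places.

The sample proportion is 310/462 = 0.67100.
Under H₀, SE = √(p₀(1−p₀)/n) = √(0.80·0.20/462) = √0.000346320 = 0.018610.
Test statistic: z = -0.12900/0.018610 = -6.932.

z = -6.932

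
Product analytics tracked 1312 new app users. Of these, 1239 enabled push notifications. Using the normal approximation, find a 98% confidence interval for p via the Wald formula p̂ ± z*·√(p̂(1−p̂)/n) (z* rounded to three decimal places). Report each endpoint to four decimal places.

p̂ = 1239/1312 = 0.94436.
SE(p̂) = √(0.94436·0.05564/1312) = 0.006328.
The 98% critical value is z* = 2.326.
Margin of error: 2.326 × 0.006328 = 0.01472.
CI: 0.94436 ± 0.01472 = (0.9296, 0.9591).

(0.9296, 0.9591)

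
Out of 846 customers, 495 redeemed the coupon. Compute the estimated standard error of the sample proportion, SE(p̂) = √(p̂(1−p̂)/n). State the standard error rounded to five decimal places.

SE = 0.01694

The sample proportion is 495/846 = 0.58511.
p̂(1−p̂) = 0.242756.
Dividing by n and taking the root: √0.000286946 = 0.01694.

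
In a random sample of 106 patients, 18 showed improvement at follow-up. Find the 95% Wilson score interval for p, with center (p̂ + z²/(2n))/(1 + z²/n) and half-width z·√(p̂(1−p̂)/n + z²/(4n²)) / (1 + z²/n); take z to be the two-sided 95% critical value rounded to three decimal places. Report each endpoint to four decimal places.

Here p̂ = 18/106 = 0.16981 and z = 1.960 (z² = 3.841600).
1 + z²/n = 1.036242.
Center = (0.16981 + 0.018121)/1.036242 = 0.18136.
Radicand: p̂(1−p̂)/n + z²/(4n²) = 0.001329957 + 0.000085475 = 0.001415432.
Half-width = 1.960·√0.001415432/1.036242 = 0.07116.
So the interval runs from 0.1102 to 0.2525.

(0.1102, 0.2525)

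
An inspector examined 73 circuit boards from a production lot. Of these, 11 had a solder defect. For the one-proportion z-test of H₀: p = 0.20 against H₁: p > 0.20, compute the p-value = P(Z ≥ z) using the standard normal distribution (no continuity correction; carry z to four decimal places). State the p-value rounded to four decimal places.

p-value = 0.8539

p̂ = 11/73 = 0.15068.
SE₀ = √(0.20·0.80/73) = 0.046816.
z = (p̂ − p₀)/SE = (11/73 − 0.20)/0.046816 ≈ -1.0534.
From the standard normal, P(Z ≥ z) = 0.8539.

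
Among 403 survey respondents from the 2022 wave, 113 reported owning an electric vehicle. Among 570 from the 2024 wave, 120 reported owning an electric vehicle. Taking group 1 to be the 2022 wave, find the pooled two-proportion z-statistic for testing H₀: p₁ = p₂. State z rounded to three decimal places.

p̂₁ = 113/403 = 0.28040, p̂₂ = 120/570 = 0.21053.
Pooled p̂ = (113+120)/(403+570) = 233/973 = 0.23947.
SE = √[p̂(1−p̂)(1/n₁+1/n₂)] = √[0.23947·0.76053·(1/403+1/570)] ≈ 0.027775.
z = (p̂₁ − p̂₂)/SE = (0.28040 − 0.21053)/0.027775 = 0.06987/0.027775 = 2.516.

z = 2.516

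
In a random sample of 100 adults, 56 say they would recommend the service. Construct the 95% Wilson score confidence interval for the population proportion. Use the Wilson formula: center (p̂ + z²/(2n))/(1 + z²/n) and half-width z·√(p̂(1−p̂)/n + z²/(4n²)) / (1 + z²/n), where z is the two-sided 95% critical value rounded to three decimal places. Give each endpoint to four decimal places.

p̂ = 56/100 = 0.56000; z = 1.960, so z² = 3.841600.
1 + z²/n = 1.038416.
Adjusted center: (0.56000 + z²/(2n))/1.038416 = 0.55778.
Radicand: p̂(1−p̂)/n + z²/(4n²) = 0.002464000 + 0.000096040 = 0.002560040.
Half-width = z·√(radicand)/denom = 1.960·0.050597/1.038416 = 0.09550.
CI: 0.55778 ± 0.09550 = (0.4623, 0.6533).

(0.4623, 0.6533)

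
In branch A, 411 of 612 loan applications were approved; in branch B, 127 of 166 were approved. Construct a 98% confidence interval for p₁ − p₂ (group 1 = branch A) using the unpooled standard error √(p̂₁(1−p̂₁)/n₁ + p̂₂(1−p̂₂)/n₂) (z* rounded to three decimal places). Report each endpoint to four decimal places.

(-0.1819, -0.0051)

p̂₁ = 411/612 = 0.67157, p̂₂ = 127/166 = 0.76506; p̂₁ − p̂₂ = -0.09349.
SE = √(0.000360399 + 0.001082790) = √0.001443189 = 0.037989.
For 98% confidence, z* = 2.326. Margin of error = 0.08836.
Interval: -0.09349 ± 0.08836 → (-0.1819, -0.0051).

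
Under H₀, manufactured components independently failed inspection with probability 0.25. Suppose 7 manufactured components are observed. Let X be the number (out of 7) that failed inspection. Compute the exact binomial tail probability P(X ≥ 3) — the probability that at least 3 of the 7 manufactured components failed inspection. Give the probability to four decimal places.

X ~ Binomial(n=7, p=0.25).
P(X ≥ 3) = Σ_{j=3}^{7} C(7,j)·0.25^j·0.75^{7−j}.
= 0.173035 + 0.057678 + 0.011536 + 0.001282 + 0.000061 = 0.2436.

P = 0.2436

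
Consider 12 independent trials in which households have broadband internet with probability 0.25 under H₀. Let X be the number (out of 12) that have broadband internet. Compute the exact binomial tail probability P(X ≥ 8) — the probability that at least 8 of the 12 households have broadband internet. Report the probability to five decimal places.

P = 0.00278

X is binomial with n = 12 and p = 0.25.
P(X ≥ 8) = Σ_{j=8}^{12} C(12,j)·0.25^j·0.75^{12−j}.
= 0.002390 + 0.000354 + 0.000035 + 0.000002 + 0.000000 = 0.00278.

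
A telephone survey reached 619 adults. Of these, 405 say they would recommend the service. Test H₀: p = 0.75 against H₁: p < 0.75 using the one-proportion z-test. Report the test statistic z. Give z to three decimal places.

z = -5.500

The sample proportion is 405/619 = 0.65428.
Under H₀, SE = √(p₀(1−p₀)/n) = √(0.75·0.25/619) = √0.000302908 = 0.017404.
z = (0.65428 − 0.75)/0.017404 = -0.09572/0.017404 = -5.500.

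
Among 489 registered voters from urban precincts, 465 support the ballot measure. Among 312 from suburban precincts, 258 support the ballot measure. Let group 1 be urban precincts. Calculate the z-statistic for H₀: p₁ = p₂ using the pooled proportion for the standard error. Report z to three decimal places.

p̂₁ = 465/489 = 0.95092, p̂₂ = 258/312 = 0.82692.
Pooled p̂ = (465+258)/(489+312) = 723/801 = 0.90262.
SE = √[p̂(1−p̂)(1/n₁+1/n₂)] = √[0.90262·0.09738·(1/489+1/312)] ≈ 0.021482.
z = (p̂₁ − p̂₂)/SE = (0.95092 − 0.82692)/0.021482 = 0.12400/0.021482 = 5.772.

z = 5.772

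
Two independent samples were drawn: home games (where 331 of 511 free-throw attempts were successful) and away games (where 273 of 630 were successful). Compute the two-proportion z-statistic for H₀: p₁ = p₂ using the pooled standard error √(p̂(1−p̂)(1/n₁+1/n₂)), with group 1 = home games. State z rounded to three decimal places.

z = 7.216

Sample proportions: p̂₁ = 331/511 = 0.64775 and p̂₂ = 273/630 = 0.43333.
Pooled p̂ = (331+273)/(511+630) = 604/1141 = 0.52936.
SE = √[p̂(1−p̂)(1/n₁+1/n₂)] = √[0.52936·0.47064·(1/511+1/630)] ≈ 0.029715.
z = 0.21442/0.029715 = 7.216.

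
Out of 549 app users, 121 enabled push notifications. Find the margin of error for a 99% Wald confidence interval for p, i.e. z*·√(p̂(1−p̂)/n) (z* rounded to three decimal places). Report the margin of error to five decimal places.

With x = 121 successes in n = 549, p̂ = 0.22040.
SE = √(p̂(1−p̂)/n) = √(0.171824/549) = 0.017691.
z* = 2.576 at the 99% level.
ME = 2.576·0.017691 = 0.04557.

ME = 0.04557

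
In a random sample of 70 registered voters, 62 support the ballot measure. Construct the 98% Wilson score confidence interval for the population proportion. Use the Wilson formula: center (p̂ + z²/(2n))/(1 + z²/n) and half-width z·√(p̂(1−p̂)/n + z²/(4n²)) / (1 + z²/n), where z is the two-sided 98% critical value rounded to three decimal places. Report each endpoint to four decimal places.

(0.7684, 0.9476)

p̂ = 62/70 = 0.88571; z = 2.326, so z² = 5.410276.
Denominator 1 + z²/n = 1 + 5.410276/70 = 1.077290.
Center = (0.88571 + 0.038645)/1.077290 = 0.85804.
Radicand: p̂(1−p̂)/n + z²/(4n²) = 0.001446064 + 0.000276034 = 0.001722098.
Half-width = z·√(radicand)/denom = 2.326·0.041498/1.077290 = 0.08960.
So the interval runs from 0.7684 to 0.9476.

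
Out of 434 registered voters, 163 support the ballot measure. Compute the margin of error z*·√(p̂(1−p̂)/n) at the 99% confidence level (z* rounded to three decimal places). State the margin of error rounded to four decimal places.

ME = 0.0599

With x = 163 successes in n = 434, p̂ = 0.37558.
Standard error of p̂: √(0.234519/434) = √0.000540366 = 0.023246.
For 99% confidence, z* = 2.576.
Margin of error = z*·SE = 2.576 × 0.023246 = 0.0599.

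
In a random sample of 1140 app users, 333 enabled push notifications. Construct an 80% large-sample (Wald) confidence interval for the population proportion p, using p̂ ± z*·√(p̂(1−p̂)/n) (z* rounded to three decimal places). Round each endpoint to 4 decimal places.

With x = 333 successes in n = 1140, p̂ = 0.29211.
SE(p̂) = √(0.29211·0.70789/1140) = 0.013468.
For 80% confidence, z* = 1.282.
Margin of error: 1.282 × 0.013468 = 0.01727.
So the interval runs from 0.2748 to 0.3094.

(0.2748, 0.3094)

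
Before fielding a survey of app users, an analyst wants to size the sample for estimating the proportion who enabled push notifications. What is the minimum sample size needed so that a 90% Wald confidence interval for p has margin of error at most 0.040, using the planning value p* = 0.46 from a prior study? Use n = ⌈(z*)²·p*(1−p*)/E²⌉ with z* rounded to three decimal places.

For 90% confidence, z* = 1.645.
p*(1−p*) = 0.2484.
Required n before rounding: 2.706025 × 0.2484 / 0.040² = 420.110.
⌈420.110⌉ = 421.

n = 421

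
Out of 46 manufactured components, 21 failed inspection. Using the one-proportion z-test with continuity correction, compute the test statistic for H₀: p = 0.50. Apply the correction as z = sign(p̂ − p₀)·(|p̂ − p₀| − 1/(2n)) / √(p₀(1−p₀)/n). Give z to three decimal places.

z = -0.442

With x = 21 successes in n = 46, p̂ = 0.45652. p̂ − p₀ = -0.043478.
Continuity correction 1/(2n) = 1/92 = 0.010870.
Corrected numerator: |-0.043478| − 0.010870 = 0.032608.
Null standard error: √(0.50·0.50/46) = √0.005434783 = 0.073721.
z = (−)0.032608/0.073721 = -0.442.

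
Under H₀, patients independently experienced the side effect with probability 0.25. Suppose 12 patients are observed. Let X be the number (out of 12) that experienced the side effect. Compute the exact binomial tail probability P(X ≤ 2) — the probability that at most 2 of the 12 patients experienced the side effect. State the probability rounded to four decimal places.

P = 0.3907

X ~ Binomial(n=12, p=0.25).
P(X ≤ 2) = C(12,0)·0.25^0·0.75^12 + C(12,1)·0.25^1·0.75^11 + C(12,2)·0.25^2·0.75^10.
= 0.031676 + 0.126705 + 0.232293 = 0.3907.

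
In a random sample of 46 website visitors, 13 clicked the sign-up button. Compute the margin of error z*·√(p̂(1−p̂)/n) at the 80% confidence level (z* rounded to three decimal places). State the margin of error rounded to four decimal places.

ME = 0.0851

With x = 13 successes in n = 46, p̂ = 0.28261.
SE(p̂) = √(0.28261·0.71739/46) = 0.066388.
For 80% confidence, z* = 1.282.
So ME = 0.0851.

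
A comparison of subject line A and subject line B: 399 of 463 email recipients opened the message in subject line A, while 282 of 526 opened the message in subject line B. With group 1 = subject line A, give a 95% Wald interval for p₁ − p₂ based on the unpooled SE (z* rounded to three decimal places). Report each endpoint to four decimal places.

p̂₁ = 0.86177, p̂₂ = 0.53612, so the observed difference is 0.32565.
SE = √(0.000257282 + 0.000472805) = √0.000730087 = 0.027020.
For 95% confidence, z* = 1.960. Margin of error = 0.05296.
So the interval runs from 0.2727 to 0.3786.

(0.2727, 0.3786)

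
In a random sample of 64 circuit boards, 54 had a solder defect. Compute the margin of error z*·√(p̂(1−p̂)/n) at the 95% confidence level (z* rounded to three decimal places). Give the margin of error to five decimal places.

The sample proportion is 54/64 = 0.84375.
Standard error of p̂: √(0.131836/64) = √0.002059937 = 0.045387.
z* = 1.960 at the 95% level.
Margin of error = z*·SE = 1.960 × 0.045387 = 0.08896.

ME = 0.08896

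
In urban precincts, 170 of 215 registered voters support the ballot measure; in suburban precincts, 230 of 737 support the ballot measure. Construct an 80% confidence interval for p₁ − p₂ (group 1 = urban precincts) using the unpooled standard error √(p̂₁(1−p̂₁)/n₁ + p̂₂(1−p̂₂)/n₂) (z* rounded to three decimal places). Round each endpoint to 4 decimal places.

p̂₁ = 170/215 = 0.79070, p̂₂ = 230/737 = 0.31208; p̂₁ − p̂₂ = 0.47862.
Unpooled SE = √(p̂₁(1−p̂₁)/n₁ + p̂₂(1−p̂₂)/n₂) = √(0.000769744 + 0.000291295) = 0.032574.
For 80% confidence, z* = 1.282. Margin of error = 0.04176.
So the interval runs from 0.4369 to 0.5204.

(0.4369, 0.5204)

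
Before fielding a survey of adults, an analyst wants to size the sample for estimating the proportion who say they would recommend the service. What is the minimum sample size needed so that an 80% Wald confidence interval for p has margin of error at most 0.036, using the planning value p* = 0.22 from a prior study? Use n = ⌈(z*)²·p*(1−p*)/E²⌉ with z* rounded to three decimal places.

n = 218

The 80% critical value is z* = 1.282.
p*(1−p*) = 0.22·0.78 = 0.1716.
Required n before rounding: 1.643524 × 0.1716 / 0.036² = 217.615.
⌈217.615⌉ = 218.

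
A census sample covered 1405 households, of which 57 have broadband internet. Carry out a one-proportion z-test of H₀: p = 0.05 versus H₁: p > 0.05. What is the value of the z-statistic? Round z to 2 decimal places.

Sample proportion p̂ = 57/1405 = 0.04057.
SE₀ = √(0.05·0.95/1405) = 0.005814.
Test statistic: z = -0.00943/0.005814 = -1.62.

z = -1.62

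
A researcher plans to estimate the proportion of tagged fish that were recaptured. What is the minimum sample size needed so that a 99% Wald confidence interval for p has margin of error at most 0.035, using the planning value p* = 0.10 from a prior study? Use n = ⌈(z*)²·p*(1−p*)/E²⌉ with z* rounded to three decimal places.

n = 488

z* = 2.576 at the 99% level.
p*(1−p*) = 0.0900.
Required n before rounding: 6.635776 × 0.0900 / 0.035² = 487.526.
Rounding up, n = 488.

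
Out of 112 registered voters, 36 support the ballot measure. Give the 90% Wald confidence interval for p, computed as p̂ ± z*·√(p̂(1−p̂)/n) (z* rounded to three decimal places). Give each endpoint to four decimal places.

(0.2488, 0.3940)

Sample proportion p̂ = 36/112 = 0.32143.
SE(p̂) = √(0.32143·0.67857/112) = 0.044130.
The 90% critical value is z* = 1.645.
Margin of error: 1.645 × 0.044130 = 0.07259.
Interval: 0.32143 ± 0.07259 → (0.2488, 0.3940).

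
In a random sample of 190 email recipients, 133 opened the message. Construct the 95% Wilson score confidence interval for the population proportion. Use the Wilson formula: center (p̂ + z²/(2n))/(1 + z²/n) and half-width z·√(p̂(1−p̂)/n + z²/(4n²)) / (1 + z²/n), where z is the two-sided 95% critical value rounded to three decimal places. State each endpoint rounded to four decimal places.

(0.6314, 0.7607)

p̂ = 133/190 = 0.70000; z = 1.960, so z² = 3.841600.
Denominator 1 + z²/n = 1 + 3.841600/190 = 1.020219.
Adjusted center: (0.70000 + z²/(2n))/1.020219 = 0.69604.
Radicand: p̂(1−p̂)/n + z²/(4n²) = 0.001105263 + 0.000026604 = 0.001131867.
Half-width = z·√(radicand)/denom = 1.960·0.033643/1.020219 = 0.06463.
CI: 0.69604 ± 0.06463 = (0.6314, 0.7607).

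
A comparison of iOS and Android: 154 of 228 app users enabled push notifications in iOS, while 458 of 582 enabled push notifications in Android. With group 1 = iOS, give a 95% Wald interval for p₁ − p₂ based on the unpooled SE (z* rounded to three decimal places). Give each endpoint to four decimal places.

(-0.1808, -0.0422)

p̂₁ = 0.67544, p̂₂ = 0.78694, so the observed difference is -0.11150.
Unpooled SE = √(p̂₁(1−p̂₁)/n₁ + p̂₂(1−p̂₂)/n₂) = √(0.000961497 + 0.000288083) = 0.035349.
The 95% critical value is z* = 1.960. Margin of error = 0.06928.
Interval: -0.11150 ± 0.06928 → (-0.1808, -0.0422).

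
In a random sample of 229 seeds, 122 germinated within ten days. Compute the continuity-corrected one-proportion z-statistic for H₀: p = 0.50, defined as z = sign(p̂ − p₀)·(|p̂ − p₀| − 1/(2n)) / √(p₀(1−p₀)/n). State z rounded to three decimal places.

z = 0.925

With x = 122 successes in n = 229, p̂ = 0.53275. p̂ − p₀ = 0.032751.
Continuity correction 1/(2n) = 1/458 = 0.002183.
Corrected numerator: |0.032751| − 0.002183 = 0.030568.
Under H₀, SE = √(p₀(1−p₀)/n) = √(0.50·0.50/229) = √0.001091703 = 0.033041.
z = (+)0.030568/0.033041 = 0.925.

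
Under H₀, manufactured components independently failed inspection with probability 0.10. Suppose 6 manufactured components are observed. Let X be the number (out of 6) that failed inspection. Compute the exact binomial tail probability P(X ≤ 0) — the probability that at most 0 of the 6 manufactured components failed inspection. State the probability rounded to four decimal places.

X ~ Binomial(n=6, p=0.10).
P(X ≤ 0) = C(6,0)·0.10^0·0.90^6.
= 0.531441 = 0.5314.

P = 0.5314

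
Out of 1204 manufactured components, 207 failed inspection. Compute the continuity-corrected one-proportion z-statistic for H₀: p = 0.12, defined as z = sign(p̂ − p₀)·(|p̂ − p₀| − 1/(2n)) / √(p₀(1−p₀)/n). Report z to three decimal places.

p̂ = 207/1204 = 0.17193. p̂ − p₀ = 0.051927.
Continuity correction 1/(2n) = 1/2408 = 0.000415.
Corrected numerator: |0.051927| − 0.000415 = 0.051512.
SE₀ = √(0.12·0.88/1204) = 0.009365.
z = (+)0.051512/0.009365 = 5.500.

z = 5.500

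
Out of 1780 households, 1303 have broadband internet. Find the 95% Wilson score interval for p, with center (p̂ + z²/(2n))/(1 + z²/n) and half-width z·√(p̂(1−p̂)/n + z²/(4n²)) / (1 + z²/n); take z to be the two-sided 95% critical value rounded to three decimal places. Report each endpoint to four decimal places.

(0.7110, 0.7521)

p̂ = 1303/1780 = 0.73202; z = 1.960, so z² = 3.841600.
Denominator 1 + z²/n = 1 + 3.841600/1780 = 1.002158.
Center = (0.73202 + 0.001079)/1.002158 = 0.73152.
Radicand: p̂(1−p̂)/n + z²/(4n²) = 0.000110205 + 0.000000303 = 0.000110508.
Half-width = z·√(radicand)/denom = 1.960·0.010512/1.002158 = 0.02056.
Interval: 0.73152 ± 0.02056 → (0.7110, 0.7521).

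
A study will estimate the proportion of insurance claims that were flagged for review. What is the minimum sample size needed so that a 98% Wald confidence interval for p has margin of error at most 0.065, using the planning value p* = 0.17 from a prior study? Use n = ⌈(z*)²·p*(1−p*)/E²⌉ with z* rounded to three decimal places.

The 98% critical value is z* = 2.326.
p*(1−p*) = 0.17·0.83 = 0.1411.
Required n before rounding: 5.410276 × 0.1411 / 0.065² = 180.684.
Rounding up, n = 181.

n = 181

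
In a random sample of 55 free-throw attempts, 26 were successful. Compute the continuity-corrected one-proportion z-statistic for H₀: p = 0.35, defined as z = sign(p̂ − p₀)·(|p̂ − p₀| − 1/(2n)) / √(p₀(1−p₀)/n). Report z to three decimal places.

With x = 26 successes in n = 55, p̂ = 0.47273. p̂ − p₀ = 0.122727.
1/(2n) = 0.009091.
Corrected numerator: |0.122727| − 0.009091 = 0.113636.
Under H₀, SE = √(p₀(1−p₀)/n) = √(0.35·0.65/55) = √0.004136364 = 0.064315.
z = (+)0.113636/0.064315 = 1.767.

z = 1.767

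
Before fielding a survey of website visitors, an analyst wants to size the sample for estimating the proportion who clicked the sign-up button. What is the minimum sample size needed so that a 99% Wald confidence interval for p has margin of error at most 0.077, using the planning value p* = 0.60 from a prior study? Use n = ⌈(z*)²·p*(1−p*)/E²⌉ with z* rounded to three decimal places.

n = 269

z* = 2.576 at the 99% level.
p*(1−p*) = 0.2400.
(z*)²·p*(1−p*)/E² = 6.635776·0.2400/0.005929 = 268.610.
Rounding up, n = 269.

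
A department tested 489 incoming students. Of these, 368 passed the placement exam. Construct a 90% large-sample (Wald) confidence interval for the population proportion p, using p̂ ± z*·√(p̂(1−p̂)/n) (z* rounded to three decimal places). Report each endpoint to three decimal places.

(0.720, 0.785)

With x = 368 successes in n = 489, p̂ = 0.75256.
SE = √(p̂(1−p̂)/n) = √(0.186215/489) = 0.019514.
z* = 1.645 at the 90% level.
Margin = 1.645·0.019514 = 0.03210.
CI: 0.75256 ± 0.03210 = (0.720, 0.785).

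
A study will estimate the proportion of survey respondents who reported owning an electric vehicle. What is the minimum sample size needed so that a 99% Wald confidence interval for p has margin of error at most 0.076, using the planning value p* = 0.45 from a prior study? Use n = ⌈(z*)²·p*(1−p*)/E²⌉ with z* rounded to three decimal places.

z* = 2.576 at the 99% level.
p*(1−p*) = 0.2475.
Required n before rounding: 6.635776 × 0.2475 / 0.076² = 284.341.
Rounding up, n = 285.

n = 285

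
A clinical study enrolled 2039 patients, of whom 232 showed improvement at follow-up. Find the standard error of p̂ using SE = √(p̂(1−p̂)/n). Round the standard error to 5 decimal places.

With x = 232 successes in n = 2039, p̂ = 0.11378.
p̂(1−p̂) = 0.11378·0.88622 = 0.100834.
Dividing by n and taking the root: √0.000049453 = 0.00703.

SE = 0.00703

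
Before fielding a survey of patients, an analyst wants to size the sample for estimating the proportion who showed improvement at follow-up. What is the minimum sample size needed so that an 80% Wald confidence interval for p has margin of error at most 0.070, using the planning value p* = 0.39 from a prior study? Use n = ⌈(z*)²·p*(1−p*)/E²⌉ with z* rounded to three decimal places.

n = 80

The 80% critical value is z* = 1.282.
p*(1−p*) = 0.2379.
(z*)²·p*(1−p*)/E² = 1.643524·0.2379/0.004900 = 79.795.
⌈79.795⌉ = 80.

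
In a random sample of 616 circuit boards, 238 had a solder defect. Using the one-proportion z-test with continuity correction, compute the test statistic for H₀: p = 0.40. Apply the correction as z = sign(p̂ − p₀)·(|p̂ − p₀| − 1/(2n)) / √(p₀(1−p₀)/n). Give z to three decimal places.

p̂ = 238/616 = 0.38636. p̂ − p₀ = -0.013636.
1/(2n) = 0.000812.
Corrected numerator: |-0.013636| − 0.000812 = 0.012824.
SE₀ = √(0.40·0.60/616) = 0.019739.
z = −0.012824/0.019739 = -0.650.

z = -0.650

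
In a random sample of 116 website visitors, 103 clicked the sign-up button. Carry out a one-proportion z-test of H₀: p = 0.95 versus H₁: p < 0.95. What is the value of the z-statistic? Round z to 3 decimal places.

With x = 103 successes in n = 116, p̂ = 0.88793.
Null standard error: √(0.95·0.05/116) = √0.000409483 = 0.020236.
z = (p̂ − p₀)/SE = (0.88793 − 0.95)/0.020236 = -3.067.

z = -3.067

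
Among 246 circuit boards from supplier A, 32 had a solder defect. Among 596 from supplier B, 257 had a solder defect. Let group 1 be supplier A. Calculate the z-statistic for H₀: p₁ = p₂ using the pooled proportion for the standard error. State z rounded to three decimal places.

z = -8.369

Sample proportions: p̂₁ = 32/246 = 0.13008 and p̂₂ = 257/596 = 0.43121.
Pooled p̂ = (32+257)/(246+596) = 289/842 = 0.34323.
Pooled SE = √[0.2254233·0.00574289] ≈ 0.035980.
z = (p̂₁ − p̂₂)/SE = (0.13008 − 0.43121)/0.035980 = -0.30113/0.035980 = -8.369.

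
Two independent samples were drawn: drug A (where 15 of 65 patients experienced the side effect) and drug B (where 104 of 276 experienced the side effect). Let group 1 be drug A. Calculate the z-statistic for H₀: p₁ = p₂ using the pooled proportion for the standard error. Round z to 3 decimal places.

z = -2.222

p̂₁ = 15/65 = 0.23077, p̂₂ = 104/276 = 0.37681.
Pooled p̂ = (15+104)/(65+276) = 119/341 = 0.34897.
Pooled SE = √[0.2271910·0.01900780] ≈ 0.065715.
z = (p̂₁ − p̂₂)/SE = (0.23077 − 0.37681)/0.065715 = -0.14604/0.065715 = -2.222.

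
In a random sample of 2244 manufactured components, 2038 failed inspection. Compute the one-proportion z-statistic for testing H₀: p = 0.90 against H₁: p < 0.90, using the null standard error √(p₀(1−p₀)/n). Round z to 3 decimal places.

Sample proportion p̂ = 2038/2244 = 0.90820.
Null standard error: √(0.90·0.10/2244) = √0.000040107 = 0.006333.
z = (p̂ − p₀)/SE = (0.90820 − 0.90)/0.006333 = 1.295.

z = 1.295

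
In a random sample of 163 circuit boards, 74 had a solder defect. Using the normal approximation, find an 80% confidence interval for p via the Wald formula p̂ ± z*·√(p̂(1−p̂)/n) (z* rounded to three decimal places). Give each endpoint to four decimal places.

p̂ = 74/163 = 0.45399.
SE = √(p̂(1−p̂)/n) = √(0.247883/163) = 0.038997.
For 80% confidence, z* = 1.282.
Margin of error: 1.282 × 0.038997 = 0.04999.
Interval: 0.45399 ± 0.04999 → (0.4040, 0.5040).

(0.4040, 0.5040)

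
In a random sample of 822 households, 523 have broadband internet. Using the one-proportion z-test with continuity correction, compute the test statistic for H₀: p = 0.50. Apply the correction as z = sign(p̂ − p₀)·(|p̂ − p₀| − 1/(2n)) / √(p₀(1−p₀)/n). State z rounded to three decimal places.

Sample proportion p̂ = 523/822 = 0.63625. p̂ − p₀ = 0.136253.
1/(2n) = 0.000608.
Corrected numerator: |0.136253| − 0.000608 = 0.135645.
SE₀ = √(0.50·0.50/822) = 0.017440.
z = +0.135645/0.017440 = 7.778.

z = 7.778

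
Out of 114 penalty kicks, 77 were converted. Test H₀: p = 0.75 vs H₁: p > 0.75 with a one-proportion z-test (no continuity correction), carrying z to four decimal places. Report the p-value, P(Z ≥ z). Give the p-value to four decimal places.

With x = 77 successes in n = 114, p̂ = 0.67544.
Null standard error: √(0.75·0.25/114) = √0.001644737 = 0.040555.
Test statistic (full precision, shown to 4 dp): z = (77/114 − 0.75)/SE₀ ≈ -1.8385.
p-value = P(Z ≥ z) with z = -1.8385 → 0.9670.

p-value = 0.9670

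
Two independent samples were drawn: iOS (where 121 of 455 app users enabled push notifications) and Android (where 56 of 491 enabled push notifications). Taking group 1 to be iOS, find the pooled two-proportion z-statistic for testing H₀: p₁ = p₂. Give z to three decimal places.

Sample proportions: p̂₁ = 121/455 = 0.26593 and p̂₂ = 56/491 = 0.11405.
Pooled p̂ = (121+56)/(455+491) = 177/946 = 0.18710.
Pooled SE = √[0.1520958·0.00423446] ≈ 0.025378.
z = 0.15188/0.025378 = 5.985.

z = 5.985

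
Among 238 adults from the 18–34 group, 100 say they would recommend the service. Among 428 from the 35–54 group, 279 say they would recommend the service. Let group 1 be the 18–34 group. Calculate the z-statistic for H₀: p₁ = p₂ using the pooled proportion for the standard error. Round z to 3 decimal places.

z = -5.786

p̂₁ = 100/238 = 0.42017, p̂₂ = 279/428 = 0.65187.
Pooling: p̂ = 379/666 = 0.56907.
SE = √[p̂(1−p̂)(1/n₁+1/n₂)] = √[0.56907·0.43093·(1/238+1/428)] ≈ 0.040042.
z = (p̂₁ − p̂₂)/SE = (0.42017 − 0.65187)/0.040042 = -0.23170/0.040042 = -5.786.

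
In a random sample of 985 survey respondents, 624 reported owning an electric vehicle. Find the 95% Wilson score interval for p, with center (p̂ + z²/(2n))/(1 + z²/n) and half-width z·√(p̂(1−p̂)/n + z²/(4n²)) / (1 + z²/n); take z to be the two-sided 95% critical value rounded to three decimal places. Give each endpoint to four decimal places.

(0.6029, 0.6630)

p̂ = 624/985 = 0.63350; z = 1.960, so z² = 3.841600.
1 + z²/n = 1.003900.
Adjusted center: (0.63350 + z²/(2n))/1.003900 = 0.63298.
Radicand: p̂(1−p̂)/n + z²/(4n²) = 0.000235713 + 0.000000990 = 0.000236703.
Half-width = z·√(radicand)/denom = 1.960·0.015385/1.003900 = 0.03004.
Interval: 0.63298 ± 0.03004 → (0.6029, 0.6630).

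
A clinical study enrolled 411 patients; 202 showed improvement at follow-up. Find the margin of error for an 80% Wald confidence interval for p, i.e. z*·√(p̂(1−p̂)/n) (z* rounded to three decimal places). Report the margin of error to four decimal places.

ME = 0.0316

The sample proportion is 202/411 = 0.49148.
SE = √(p̂(1−p̂)/n) = √(0.249927/411) = 0.024660.
The 80% critical value is z* = 1.282.
So ME = 0.0316.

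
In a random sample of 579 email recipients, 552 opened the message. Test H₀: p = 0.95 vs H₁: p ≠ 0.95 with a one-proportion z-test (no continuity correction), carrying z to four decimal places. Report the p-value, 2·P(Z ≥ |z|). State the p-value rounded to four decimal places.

p-value = 0.7100

The sample proportion is 552/579 = 0.95337.
SE₀ = √(0.95·0.05/579) = 0.009057.
Test statistic (full precision, shown to 4 dp): z = (552/579 − 0.95)/SE₀ ≈ 0.3718.
p-value = 2·P(Z ≥ |z|) with z = 0.3718 → 0.7100.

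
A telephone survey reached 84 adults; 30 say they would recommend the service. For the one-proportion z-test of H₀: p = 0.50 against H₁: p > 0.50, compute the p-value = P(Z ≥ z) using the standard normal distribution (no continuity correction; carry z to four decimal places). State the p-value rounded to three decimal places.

p̂ = 30/84 = 0.35714.
Under H₀, SE = √(p₀(1−p₀)/n) = √(0.50·0.50/84) = √0.002976190 = 0.054554.
Test statistic (full precision, shown to 4 dp): z = (30/84 − 0.50)/SE₀ ≈ -2.6186.
From the standard normal, P(Z ≥ z) = 0.996.

p-value = 0.996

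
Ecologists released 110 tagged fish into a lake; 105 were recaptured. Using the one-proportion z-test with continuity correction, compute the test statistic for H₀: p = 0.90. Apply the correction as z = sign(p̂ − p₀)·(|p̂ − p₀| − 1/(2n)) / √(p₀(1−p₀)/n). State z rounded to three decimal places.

The sample proportion is 105/110 = 0.95455. p̂ − p₀ = 0.054545.
1/(2n) = 0.004545.
Corrected numerator: |0.054545| − 0.004545 = 0.050000.
SE₀ = √(0.90·0.10/110) = 0.028604.
z = (+)0.050000/0.028604 = 1.748.

z = 1.748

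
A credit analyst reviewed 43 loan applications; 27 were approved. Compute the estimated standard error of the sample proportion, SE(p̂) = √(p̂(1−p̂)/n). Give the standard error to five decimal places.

SE = 0.07371

Sample proportion p̂ = 27/43 = 0.62791.
p̂(1−p̂) = 0.62791·0.37209 = 0.233639.
Dividing by n and taking the root: √0.005433465 = 0.07371.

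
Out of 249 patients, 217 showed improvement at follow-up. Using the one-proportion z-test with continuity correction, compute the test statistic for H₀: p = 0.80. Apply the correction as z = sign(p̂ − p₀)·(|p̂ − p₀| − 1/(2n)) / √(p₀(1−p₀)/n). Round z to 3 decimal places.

z = 2.741

With x = 217 successes in n = 249, p̂ = 0.87149. p̂ − p₀ = 0.071486.
Continuity correction 1/(2n) = 1/498 = 0.002008.
Corrected numerator: |0.071486| − 0.002008 = 0.069478.
SE₀ = √(0.80·0.20/249) = 0.025349.
z = (+)0.069478/0.025349 = 2.741.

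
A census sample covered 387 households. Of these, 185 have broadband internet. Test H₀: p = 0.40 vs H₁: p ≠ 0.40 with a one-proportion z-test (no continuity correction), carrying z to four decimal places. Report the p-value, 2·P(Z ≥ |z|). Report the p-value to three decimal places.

Sample proportion p̂ = 185/387 = 0.47804.
SE₀ = √(0.40·0.60/387) = 0.024903.
z = (p̂ − p₀)/SE = (185/387 − 0.40)/0.024903 ≈ 3.1336.
From the standard normal, 2·P(Z ≥ |z|) = 0.002.

p-value = 0.002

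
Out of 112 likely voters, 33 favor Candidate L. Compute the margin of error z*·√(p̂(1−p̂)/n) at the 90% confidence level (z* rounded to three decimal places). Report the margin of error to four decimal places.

With x = 33 successes in n = 112, p̂ = 0.29464.
SE(p̂) = √(0.29464·0.70536/112) = 0.043077.
For 90% confidence, z* = 1.645.
Margin of error = z*·SE = 1.645 × 0.043077 = 0.0709.

ME = 0.0709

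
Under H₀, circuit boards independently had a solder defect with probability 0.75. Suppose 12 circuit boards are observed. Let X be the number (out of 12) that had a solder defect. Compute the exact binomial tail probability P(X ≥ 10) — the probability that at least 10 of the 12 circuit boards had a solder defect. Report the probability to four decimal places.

P = 0.3907

X ~ Binomial(n=12, p=0.75).
P(X ≥ 10) = C(12,10)·0.75^10·0.25^2 + C(12,11)·0.75^11·0.25^1 + C(12,12)·0.75^12·0.25^0.
= 0.232293 + 0.126705 + 0.031676 = 0.3907.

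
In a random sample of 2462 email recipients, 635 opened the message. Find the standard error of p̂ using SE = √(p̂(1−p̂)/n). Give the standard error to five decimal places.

SE = 0.00882

With x = 635 successes in n = 2462, p̂ = 0.25792.
p̂(1−p̂) = 0.191397.
SE = √(0.191397/2462) = 0.00882.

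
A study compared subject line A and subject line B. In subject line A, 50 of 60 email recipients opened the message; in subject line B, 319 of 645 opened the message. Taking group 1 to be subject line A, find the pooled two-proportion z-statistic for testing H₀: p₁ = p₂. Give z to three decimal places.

Sample proportions: p̂₁ = 50/60 = 0.83333 and p̂₂ = 319/645 = 0.49457.
Pooled p̂ = (50+319)/(60+645) = 369/705 = 0.52340.
Pooled SE = √[0.2494522·0.01821705] ≈ 0.067411.
z = (p̂₁ − p̂₂)/SE = (0.83333 − 0.49457)/0.067411 = 0.33876/0.067411 = 5.025.

z = 5.025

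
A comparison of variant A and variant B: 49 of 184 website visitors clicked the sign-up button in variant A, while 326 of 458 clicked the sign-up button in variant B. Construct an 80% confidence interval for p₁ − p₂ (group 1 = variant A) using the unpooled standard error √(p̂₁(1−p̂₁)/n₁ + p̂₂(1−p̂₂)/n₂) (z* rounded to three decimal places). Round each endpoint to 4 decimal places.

(-0.4953, -0.3957)

p̂₁ = 49/184 = 0.26630, p̂₂ = 326/458 = 0.71179; p̂₁ − p̂₂ = -0.44549.
SE = √(0.001061882 + 0.000447914) = √0.001509796 = 0.038856.
For 80% confidence, z* = 1.282. Margin = 1.282·0.038856 = 0.04981.
CI: -0.44549 ± 0.04981 = (-0.4953, -0.3957).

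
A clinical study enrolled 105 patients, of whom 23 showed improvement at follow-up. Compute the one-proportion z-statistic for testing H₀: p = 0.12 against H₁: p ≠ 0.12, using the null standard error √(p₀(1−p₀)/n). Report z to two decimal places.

z = 3.12

p̂ = 23/105 = 0.21905.
Under H₀, SE = √(p₀(1−p₀)/n) = √(0.12·0.88/105) = √0.001005714 = 0.031713.
Test statistic: z = 0.09905/0.031713 = 3.12.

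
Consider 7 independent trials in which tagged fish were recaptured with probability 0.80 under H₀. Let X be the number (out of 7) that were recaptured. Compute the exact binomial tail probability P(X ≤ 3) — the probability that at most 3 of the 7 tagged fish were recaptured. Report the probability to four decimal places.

X is binomial with n = 7 and p = 0.80.
P(X ≤ 3) = C(7,0)·0.80^0·0.20^7 + C(7,1)·0.80^1·0.20^6 + C(7,2)·0.80^2·0.20^5 + C(7,3)·0.80^3·0.20^4.
= 0.000013 + 0.000358 + 0.004301 + 0.028672 = 0.0333.

P = 0.0333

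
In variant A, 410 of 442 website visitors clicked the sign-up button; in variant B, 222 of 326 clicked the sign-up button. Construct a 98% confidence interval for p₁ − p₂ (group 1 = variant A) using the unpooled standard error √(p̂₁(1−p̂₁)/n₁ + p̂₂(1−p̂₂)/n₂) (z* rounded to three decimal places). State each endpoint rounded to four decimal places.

p̂₁ = 410/442 = 0.92760, p̂₂ = 222/326 = 0.68098; p̂₁ − p̂₂ = 0.24662.
Unpooled SE = √(p̂₁(1−p̂₁)/n₁ + p̂₂(1−p̂₂)/n₂) = √(0.000151938 + 0.000666398) = 0.028607.
The 98% critical value is z* = 2.326. Margin of error = 0.06654.
So the interval runs from 0.1801 to 0.3132.

(0.1801, 0.3132)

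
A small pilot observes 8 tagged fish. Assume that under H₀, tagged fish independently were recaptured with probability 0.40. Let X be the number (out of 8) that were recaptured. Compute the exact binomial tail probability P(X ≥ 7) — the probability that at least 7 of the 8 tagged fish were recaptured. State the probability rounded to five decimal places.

P = 0.00852

X is binomial with n = 8 and p = 0.40.
P(X ≥ 7) = C(8,7)·0.40^7·0.60^1 + C(8,8)·0.40^8·0.60^0.
= 0.007864 + 0.000655 = 0.00852.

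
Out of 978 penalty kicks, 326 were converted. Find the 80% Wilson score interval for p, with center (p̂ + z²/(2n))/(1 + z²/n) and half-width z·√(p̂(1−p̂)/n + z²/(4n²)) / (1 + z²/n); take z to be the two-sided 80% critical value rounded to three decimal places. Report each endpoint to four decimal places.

(0.3143, 0.3529)

Here p̂ = 326/978 = 0.33333 and z = 1.282 (z² = 1.643524).
1 + z²/n = 1.001680.
Adjusted center: (0.33333 + z²/(2n))/1.001680 = 0.33361.
Radicand: p̂(1−p̂)/n + z²/(4n²) = 0.000227221 + 0.000000430 = 0.000227651.
Half-width = z·√(radicand)/denom = 1.282·0.015088/1.001680 = 0.01931.
CI: 0.33361 ± 0.01931 = (0.3143, 0.3529).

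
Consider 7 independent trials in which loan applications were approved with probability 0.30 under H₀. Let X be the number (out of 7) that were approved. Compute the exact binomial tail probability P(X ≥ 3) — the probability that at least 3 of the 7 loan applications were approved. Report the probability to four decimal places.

P = 0.3529

X is binomial with n = 7 and p = 0.30.
P(X ≥ 3) = Σ_{j=3}^{7} C(7,j)·0.30^j·0.70^{7−j}.
= 0.226894 + 0.097240 + 0.025005 + 0.003572 + 0.000219 = 0.3529.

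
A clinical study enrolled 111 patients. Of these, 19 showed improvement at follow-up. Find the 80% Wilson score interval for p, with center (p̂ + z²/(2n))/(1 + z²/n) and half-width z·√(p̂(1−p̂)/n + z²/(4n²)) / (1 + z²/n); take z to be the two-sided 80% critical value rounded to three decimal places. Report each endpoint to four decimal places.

(0.1302, 0.2217)

p̂ = 19/111 = 0.17117; z = 1.282, so z² = 1.643524.
1 + z²/n = 1.014807.
Center = (0.17117 + 0.007403)/1.014807 = 0.17597.
Radicand: p̂(1−p̂)/n + z²/(4n²) = 0.001278123 + 0.000033348 = 0.001311471.
Half-width = z·√(radicand)/denom = 1.282·0.036214/1.014807 = 0.04575.
CI: 0.17597 ± 0.04575 = (0.1302, 0.2217).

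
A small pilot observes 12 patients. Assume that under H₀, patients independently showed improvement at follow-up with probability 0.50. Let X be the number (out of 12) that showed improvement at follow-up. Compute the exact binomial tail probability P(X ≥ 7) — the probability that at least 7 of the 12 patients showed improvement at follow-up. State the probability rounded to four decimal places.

P = 0.3872

X ~ Binomial(n=12, p=0.50).
P(X ≥ 7) = Σ_{j=7}^{12} C(12,j)·0.50^j·0.50^{12−j}.
= 0.193359 + 0.120850 + 0.053711 + 0.016113 + 0.002930 + 0.000244 = 0.3872.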